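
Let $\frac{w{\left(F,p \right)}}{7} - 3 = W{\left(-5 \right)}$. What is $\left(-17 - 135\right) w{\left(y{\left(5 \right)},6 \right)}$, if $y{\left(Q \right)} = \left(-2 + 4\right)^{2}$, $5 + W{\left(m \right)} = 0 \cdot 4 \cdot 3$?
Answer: $2128$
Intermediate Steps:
$W{\left(m \right)} = -5$ ($W{\left(m \right)} = -5 + 0 \cdot 4 \cdot 3 = -5 + 0 \cdot 3 = -5 + 0 = -5$)
$y{\left(Q \right)} = 4$ ($y{\left(Q \right)} = 2^{2} = 4$)
$w{\left(F,p \right)} = -14$ ($w{\left(F,p \right)} = 21 + 7 \left(-5\right) = 21 - 35 = -14$)
$\left(-17 - 135\right) w{\left(y{\left(5 \right)},6 \right)} = \left(-17 - 135\right) \left(-14\right) = \left(-152\right) \left(-14\right) = 2128$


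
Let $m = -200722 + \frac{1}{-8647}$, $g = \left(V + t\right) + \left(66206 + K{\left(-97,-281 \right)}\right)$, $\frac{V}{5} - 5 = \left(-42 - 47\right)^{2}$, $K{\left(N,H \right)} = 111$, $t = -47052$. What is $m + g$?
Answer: $- \frac{1226378070}{8647} \approx -1.4183 \cdot 10^{5}$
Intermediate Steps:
$V = 39630$ ($V = 25 + 5 \left(-42 - 47\right)^{2} = 25 + 5 \left(-89\right)^{2} = 25 + 5 \cdot 7921 = 25 + 39605 = 39630$)
$g = 58895$ ($g = \left(39630 - 47052\right) + \left(66206 + 111\right) = -7422 + 66317 = 58895$)
$m = - \frac{1735643135}{8647}$ ($m = -200722 - \frac{1}{8647} = - \frac{1735643135}{8647} \approx -2.0072 \cdot 10^{5}$)
$m + g = - \frac{1735643135}{8647} + 58895 = - \frac{1226378070}{8647}$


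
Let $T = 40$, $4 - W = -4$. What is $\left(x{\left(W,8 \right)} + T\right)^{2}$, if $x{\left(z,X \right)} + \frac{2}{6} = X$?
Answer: $\frac{20449}{9} \approx 2272.1$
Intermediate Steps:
$W = 8$ ($W = 4 - -4 = 4 + 4 = 8$)
$x{\left(z,X \right)} = - \frac{1}{3} + X$
$\left(x{\left(W,8 \right)} + T\right)^{2} = \left(\left(- \frac{1}{3} + 8\right) + 40\right)^{2} = \left(\frac{23}{3} + 40\right)^{2} = \left(\frac{143}{3}\right)^{2} = \frac{20449}{9}$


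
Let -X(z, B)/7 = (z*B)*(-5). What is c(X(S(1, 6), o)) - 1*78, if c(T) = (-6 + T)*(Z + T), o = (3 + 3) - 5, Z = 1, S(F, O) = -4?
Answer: 20216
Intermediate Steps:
o = 1 (o = 6 - 5 = 1)
X(z, B) = 35*B*z (X(z, B) = -7*z*B*(-5) = -7*B*z*(-5) = -(-35)*B*z = 35*B*z)
c(T) = (1 + T)*(-6 + T) (c(T) = (-6 + T)*(1 + T) = (1 + T)*(-6 + T))
c(X(S(1, 6), o)) - 1*78 = (-6 + (35*1*(-4))² - 175*(-4)) - 1*78 = (-6 + (-140)² - 5*(-140)) - 78 = (-6 + 19600 + 700) - 78 = 20294 - 78 = 20216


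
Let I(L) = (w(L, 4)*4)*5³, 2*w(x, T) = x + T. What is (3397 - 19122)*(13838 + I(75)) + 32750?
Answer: -528138550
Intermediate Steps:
w(x, T) = T/2 + x/2 (w(x, T) = (x + T)/2 = (T + x)/2 = T/2 + x/2)
I(L) = 1000 + 250*L (I(L) = (((½)*4 + L/2)*4)*5³ = ((2 + L/2)*4)*125 = (8 + 2*L)*125 = 1000 + 250*L)
(3397 - 19122)*(13838 + I(75)) + 32750 = (3397 - 19122)*(13838 + (1000 + 250*75)) + 32750 = -15725*(13838 + (1000 + 18750)) + 32750 = -15725*(13838 + 19750) + 32750 = -15725*33588 + 32750 = -528171300 + 32750 = -528138550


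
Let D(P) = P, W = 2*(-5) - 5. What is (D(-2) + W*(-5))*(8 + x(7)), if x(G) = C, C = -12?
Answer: -292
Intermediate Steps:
W = -15 (W = -10 - 5 = -15)
x(G) = -12
(D(-2) + W*(-5))*(8 + x(7)) = (-2 - 15*(-5))*(8 - 12) = (-2 + 75)*(-4) = 73*(-4) = -292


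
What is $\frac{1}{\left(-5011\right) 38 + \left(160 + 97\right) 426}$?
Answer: $- \frac{1}{80936} \approx -1.2355 \cdot 10^{-5}$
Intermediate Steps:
$\frac{1}{\left(-5011\right) 38 + \left(160 + 97\right) 426} = \frac{1}{-190418 + 257 \cdot 426} = \frac{1}{-190418 + 109482} = \frac{1}{-80936} = - \frac{1}{80936}$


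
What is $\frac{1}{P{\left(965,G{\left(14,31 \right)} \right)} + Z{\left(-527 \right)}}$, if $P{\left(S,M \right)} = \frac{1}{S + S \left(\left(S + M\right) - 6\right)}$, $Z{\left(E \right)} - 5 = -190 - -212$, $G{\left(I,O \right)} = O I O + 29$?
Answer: $\frac{13937495}{376312366} \approx 0.037037$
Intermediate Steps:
$G{\left(I,O \right)} = 29 + I O^{2}$ ($G{\left(I,O \right)} = I O O + 29 = I O^{2} + 29 = 29 + I O^{2}$)
$Z{\left(E \right)} = 27$ ($Z{\left(E \right)} = 5 - -22 = 5 + \left(-190 + 212\right) = 5 + 22 = 27$)
$P{\left(S,M \right)} = \frac{1}{S + S \left(-6 + M + S\right)}$ ($P{\left(S,M \right)} = \frac{1}{S + S \left(\left(M + S\right) - 6\right)} = \frac{1}{S + S \left(-6 + M + S\right)}$)
$\frac{1}{P{\left(965,G{\left(14,31 \right)} \right)} + Z{\left(-527 \right)}} = \frac{1}{\frac{1}{965 \left(-5 + \left(29 + 14 \cdot 31^{2}\right) + 965\right)} + 27} = \frac{1}{\frac{1}{965 \left(-5 + \left(29 + 14 \cdot 961\right) + 965\right)} + 27} = \frac{1}{\frac{1}{965 \left(-5 + \left(29 + 13454\right) + 965\right)} + 27} = \frac{1}{\frac{1}{965 \left(-5 + 13483 + 965\right)} + 27} = \frac{1}{\frac{1}{965 \cdot 14443} + 27} = \frac{1}{\frac{1}{965} \cdot \frac{1}{14443} + 27} = \frac{1}{\frac{1}{13937495} + 27} = \frac{1}{\frac{376312366}{13937495}} = \frac{13937495}{376312366}$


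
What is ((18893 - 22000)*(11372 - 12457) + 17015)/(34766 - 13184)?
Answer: 51335/327 ≈ 156.99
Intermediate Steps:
((18893 - 22000)*(11372 - 12457) + 17015)/(34766 - 13184) = (-3107*(-1085) + 17015)/21582 = (3371095 + 17015)*(1/21582) = 3388110*(1/21582) = 51335/327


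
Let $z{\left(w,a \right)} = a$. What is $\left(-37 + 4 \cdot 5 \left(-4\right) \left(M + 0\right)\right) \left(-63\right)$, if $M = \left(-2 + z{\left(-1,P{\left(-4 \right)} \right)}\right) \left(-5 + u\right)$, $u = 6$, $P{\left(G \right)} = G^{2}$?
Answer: $72891$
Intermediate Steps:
$M = 14$ ($M = \left(-2 + \left(-4\right)^{2}\right) \left(-5 + 6\right) = \left(-2 + 16\right) 1 = 14 \cdot 1 = 14$)
$\left(-37 + 4 \cdot 5 \left(-4\right) \left(M + 0\right)\right) \left(-63\right) = \left(-37 + 4 \cdot 5 \left(-4\right) \left(14 + 0\right)\right) \left(-63\right) = \left(-37 + 20 \left(-4\right) 14\right) \left(-63\right) = \left(-37 - 1120\right) \left(-63\right) = \left(-1157\right) \left(-63\right) = 72891$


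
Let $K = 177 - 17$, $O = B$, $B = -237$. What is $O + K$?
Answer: $-77$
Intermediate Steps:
$O = -237$
$K = 160$ ($K = 177 - 17 = 160$)
$O + K = -237 + 160 = -77$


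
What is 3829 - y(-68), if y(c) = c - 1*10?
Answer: 3907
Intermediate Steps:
y(c) = -10 + c (y(c) = c - 10 = -10 + c)
3829 - y(-68) = 3829 - (-10 - 68) = 3829 - 1*(-78) = 3829 + 78 = 3907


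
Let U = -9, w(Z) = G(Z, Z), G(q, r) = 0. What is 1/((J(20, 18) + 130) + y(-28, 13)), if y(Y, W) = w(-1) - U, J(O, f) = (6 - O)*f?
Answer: -1/113 ≈ -0.0088496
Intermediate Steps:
w(Z) = 0
J(O, f) = f*(6 - O)
y(Y, W) = 9 (y(Y, W) = 0 - 1*(-9) = 0 + 9 = 9)
1/((J(20, 18) + 130) + y(-28, 13)) = 1/((18*(6 - 1*20) + 130) + 9) = 1/((18*(6 - 20) + 130) + 9) = 1/((18*(-14) + 130) + 9) = 1/((-252 + 130) + 9) = 1/(-122 + 9) = 1/(-113) = -1/113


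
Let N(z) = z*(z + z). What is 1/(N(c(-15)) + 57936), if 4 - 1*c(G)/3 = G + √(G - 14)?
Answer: I/(12*(57*√29 + 5326*I)) ≈ 1.5595e-5 + 8.9877e-7*I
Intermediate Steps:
c(G) = 12 - 3*G - 3*√(-14 + G) (c(G) = 12 - 3*(G + √(G - 14)) = 12 - 3*(G + √(-14 + G)) = 12 + (-3*G - 3*√(-14 + G)) = 12 - 3*G - 3*√(-14 + G))
N(z) = 2*z² (N(z) = z*(2*z) = 2*z²)
1/(N(c(-15)) + 57936) = 1/(2*(12 - 3*(-15) - 3*√(-14 - 15))² + 57936) = 1/(2*(12 + 45 - 3*I*√29)² + 57936) = 1/(2*(57 - 3*I*√29)² + 57936) = 1/(57936 + 2*(57 - 3*I*√29)²)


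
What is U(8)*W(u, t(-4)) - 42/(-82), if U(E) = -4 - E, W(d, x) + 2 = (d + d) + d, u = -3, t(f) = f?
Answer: 5433/41 ≈ 132.51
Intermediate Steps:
W(d, x) = -2 + 3*d (W(d, x) = -2 + ((d + d) + d) = -2 + (2*d + d) = -2 + 3*d)
U(8)*W(u, t(-4)) - 42/(-82) = (-4 - 1*8)*(-2 + 3*(-3)) - 42/(-82) = (-4 - 8)*(-2 - 9) - 42*(-1/82) = -12*(-11) + 21/41 = 132 + 21/41 = 5433/41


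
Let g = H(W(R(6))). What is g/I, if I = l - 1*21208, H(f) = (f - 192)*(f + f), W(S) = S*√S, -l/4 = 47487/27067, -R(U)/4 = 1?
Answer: 866144/143556721 - 20787456*I/143556721 ≈ 0.0060335 - 0.1448*I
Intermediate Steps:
R(U) = -4 (R(U) = -4*1 = -4)
l = -189948/27067 ≈ -7.0177
W(S) = S^(3/2)
H(f) = 2*f*(-192 + f) (H(f) = (-192 + f)*(2*f) = 2*f*(-192 + f))
I = -574226884/27067 (I = -189948/27067 - 1*21208 = -189948/27067 - 21208 = -574226884/27067 ≈ -21215.)
g = -16*I*(-192 - 8*I) (g = 2*(-4)^(3/2)*(-192 + (-4)^(3/2)) = 2*(-8*I)*(-192 - 8*I) = -16*I*(-192 - 8*I) ≈ -128.0 + 3072.0*I)
g/I = (-128 + 3072*I)/(-574226884/27067) = (-128 + 3072*I)*(-27067/574226884) = 866144/143556721 - 20787456*I/143556721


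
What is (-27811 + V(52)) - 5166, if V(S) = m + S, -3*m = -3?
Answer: -32924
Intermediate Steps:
m = 1 (m = -⅓*(-3) = 1)
V(S) = 1 + S
(-27811 + V(52)) - 5166 = (-27811 + (1 + 52)) - 5166 = (-27811 + 53) - 5166 = -27758 - 5166 = -32924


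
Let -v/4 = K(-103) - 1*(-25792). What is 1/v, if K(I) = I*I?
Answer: -1/145604 ≈ -6.8679e-6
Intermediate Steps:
K(I) = I²
v = -145604 (v = -4*((-103)² - 1*(-25792)) = -4*(10609 + 25792) = -4*36401 = -145604)
1/v = 1/(-145604) = -1/145604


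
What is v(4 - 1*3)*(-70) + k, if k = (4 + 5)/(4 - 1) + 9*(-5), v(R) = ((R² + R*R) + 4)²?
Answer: -2562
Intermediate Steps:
v(R) = (4 + 2*R²)² (v(R) = ((R² + R²) + 4)² = (2*R² + 4)² = (4 + 2*R²)²)
k = -42 (k = 9/3 - 45 = 9*(⅓) - 45 = 3 - 45 = -42)
v(4 - 1*3)*(-70) + k = (4*(2 + (4 - 1*3)²)²)*(-70) - 42 = (4*(2 + (4 - 3)²)²)*(-70) - 42 = (4*(2 + 1²)²)*(-70) - 42 = (4*(2 + 1)²)*(-70) - 42 = (4*3²)*(-70) - 42 = (4*9)*(-70) - 42 = 36*(-70) - 42 = -2520 - 42 = -2562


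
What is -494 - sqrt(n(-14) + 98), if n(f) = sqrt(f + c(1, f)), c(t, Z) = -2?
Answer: -494 - sqrt(98 + 4*I) ≈ -503.9 - 0.20199*I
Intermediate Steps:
n(f) = sqrt(-2 + f) (n(f) = sqrt(f - 2) = sqrt(-2 + f))
-494 - sqrt(n(-14) + 98) = -494 - sqrt(sqrt(-2 - 14) + 98) = -494 - sqrt(sqrt(-16) + 98) = -494 - sqrt(4*I + 98) = -494 - sqrt(98 + 4*I)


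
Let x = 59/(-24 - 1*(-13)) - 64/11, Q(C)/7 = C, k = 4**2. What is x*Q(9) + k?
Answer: -7573/11 ≈ -688.45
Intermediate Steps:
k = 16
Q(C) = 7*C
x = -123/11 (x = 59/(-24 + 13) - 64*1/11 = 59/(-11) - 64/11 = 59*(-1/11) - 64/11 = -59/11 - 64/11 = -123/11 ≈ -11.182)
x*Q(9) + k = -861*9/11 + 16 = -123/11*63 + 16 = -7749/11 + 16 = -7573/11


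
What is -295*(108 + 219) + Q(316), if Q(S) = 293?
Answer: -96172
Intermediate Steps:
-295*(108 + 219) + Q(316) = -295*(108 + 219) + 293 = -295*327 + 293 = -96465 + 293 = -96172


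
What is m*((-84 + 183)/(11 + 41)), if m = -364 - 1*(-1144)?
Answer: 1485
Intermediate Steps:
m = 780 (m = -364 + 1144 = 780)
m*((-84 + 183)/(11 + 41)) = 780*((-84 + 183)/(11 + 41)) = 780*(99/52) = 1485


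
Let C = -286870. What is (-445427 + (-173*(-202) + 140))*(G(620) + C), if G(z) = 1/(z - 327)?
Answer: 34490354731969/293 ≈ 1.1771e+11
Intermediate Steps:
G(z) = 1/(-327 + z)
(-445427 + (-173*(-202) + 140))*(G(620) + C) = (-445427 + (-173*(-202) + 140))*(1/(-327 + 620) - 286870) = (-445427 + (34946 + 140))*(1/293 - 286870) = (-445427 + 35086)*(1/293 - 286870) = -410341*(-84052909/293) = 34490354731969/293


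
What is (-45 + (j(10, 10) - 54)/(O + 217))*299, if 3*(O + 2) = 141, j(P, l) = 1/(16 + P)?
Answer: -7082689/524 ≈ -13517.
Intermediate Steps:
O = 45 (O = -2 + (⅓)*141 = -2 + 47 = 45)
(-45 + (j(10, 10) - 54)/(O + 217))*299 = (-45 + (1/(16 + 10) - 54)/(45 + 217))*299 = (-45 + (1/26 - 54)/262)*299 = (-45 + (1/26 - 54)*(1/262))*299 = (-45 - 1403/26*1/262)*299 = (-45 - 1403/6812)*299 = -307943/6812*299 = -7082689/524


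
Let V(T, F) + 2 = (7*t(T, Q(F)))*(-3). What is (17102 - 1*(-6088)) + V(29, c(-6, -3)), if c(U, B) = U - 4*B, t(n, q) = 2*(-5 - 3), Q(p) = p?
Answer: 23524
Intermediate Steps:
t(n, q) = -16 (t(n, q) = 2*(-8) = -16)
V(T, F) = 334 (V(T, F) = -2 + (7*(-16))*(-3) = -2 - 112*(-3) = -2 + 336 = 334)
(17102 - 1*(-6088)) + V(29, c(-6, -3)) = (17102 - 1*(-6088)) + 334 = (17102 + 6088) + 334 = 23190 + 334 = 23524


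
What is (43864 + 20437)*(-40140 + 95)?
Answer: -2574933545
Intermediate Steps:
(43864 + 20437)*(-40140 + 95) = 64301*(-40045) = -2574933545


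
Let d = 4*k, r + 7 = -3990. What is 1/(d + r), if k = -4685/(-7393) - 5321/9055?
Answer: -66943615/267561291067 ≈ -0.00025020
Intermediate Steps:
r = -3997 (r = -7 - 3990 = -3997)
k = 3084522/66943615 (k = -4685*(-1/7393) - 5321*1/9055 = 4685/7393 - 5321/9055 = 3084522/66943615 ≈ 0.046076)
d = 12338088/66943615 (d = 4*(3084522/66943615) = 12338088/66943615 ≈ 0.18431)
1/(d + r) = 1/(12338088/66943615 - 3997) = 1/(-267561291067/66943615) = -66943615/267561291067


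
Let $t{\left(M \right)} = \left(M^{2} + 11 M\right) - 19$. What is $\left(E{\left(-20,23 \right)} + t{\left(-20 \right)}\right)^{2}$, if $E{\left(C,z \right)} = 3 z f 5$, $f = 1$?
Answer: $256036$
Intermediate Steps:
$t{\left(M \right)} = -19 + M^{2} + 11 M$
$E{\left(C,z \right)} = 15 z$ ($E{\left(C,z \right)} = 3 z 1 \cdot 5 = 3 z 5 = 15 z$)
$\left(E{\left(-20,23 \right)} + t{\left(-20 \right)}\right)^{2} = \left(15 \cdot 23 + \left(-19 + \left(-20\right)^{2} + 11 \left(-20\right)\right)\right)^{2} = \left(345 - -161\right)^{2} = \left(345 + 161\right)^{2} = 506^{2} = 256036$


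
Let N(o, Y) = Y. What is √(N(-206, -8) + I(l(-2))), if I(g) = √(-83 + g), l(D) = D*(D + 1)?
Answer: √(-8 + 9*I) ≈ 1.4215 + 3.1656*I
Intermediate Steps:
l(D) = D*(1 + D)
√(N(-206, -8) + I(l(-2))) = √(-8 + √(-83 - 2*(1 - 2))) = √(-8 + √(-83 - 2*(-1))) = √(-8 + √(-83 + 2)) = √(-8 + √(-81)) = √(-8 + 9*I)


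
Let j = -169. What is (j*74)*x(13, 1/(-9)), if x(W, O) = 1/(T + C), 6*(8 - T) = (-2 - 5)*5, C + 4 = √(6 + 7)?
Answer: -4427124/3013 + 450216*√13/3013 ≈ -930.58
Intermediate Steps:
C = -4 + √13 (C = -4 + √(6 + 7) = -4 + √13 ≈ -0.39445)
T = 83/6 (T = 8 - (-2 - 5)*5/6 = 8 - (-7)*5/6 = 8 - ⅙*(-35) = 8 + 35/6 = 83/6 ≈ 13.833)
x(W, O) = 1/(59/6 + √13) (x(W, O) = 1/(83/6 + (-4 + √13)) = 1/(59/6 + √13))
(j*74)*x(13, 1/(-9)) = (-169*74)*(354/3013 - 36*√13/3013) = -12506*(354/3013 - 36*√13/3013) = -4427124/3013 + 450216*√13/3013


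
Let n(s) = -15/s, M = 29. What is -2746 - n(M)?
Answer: -79619/29 ≈ -2745.5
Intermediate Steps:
-2746 - n(M) = -2746 - (-15)/29 = -2746 - 1*(-15/29) = -2746 + 15/29 = -79619/29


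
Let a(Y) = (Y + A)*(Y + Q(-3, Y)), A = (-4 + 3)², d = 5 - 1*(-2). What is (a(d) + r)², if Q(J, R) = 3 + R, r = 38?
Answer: 30276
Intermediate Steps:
d = 7 (d = 5 + 2 = 7)
A = 1 (A = (-1)² = 1)
a(Y) = (1 + Y)*(3 + 2*Y) (a(Y) = (Y + 1)*(Y + (3 + Y)) = (1 + Y)*(3 + 2*Y))
(a(d) + r)² = ((3 + 2*7² + 5*7) + 38)² = ((3 + 2*49 + 35) + 38)² = ((3 + 98 + 35) + 38)² = (136 + 38)² = 174² = 30276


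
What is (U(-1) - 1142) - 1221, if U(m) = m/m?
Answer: -2362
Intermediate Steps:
U(m) = 1
(U(-1) - 1142) - 1221 = (1 - 1142) - 1221 = -1141 - 1221 = -2362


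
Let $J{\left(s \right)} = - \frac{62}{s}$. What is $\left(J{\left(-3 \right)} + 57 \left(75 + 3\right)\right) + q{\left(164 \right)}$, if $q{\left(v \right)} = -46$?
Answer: $\frac{13262}{3} \approx 4420.7$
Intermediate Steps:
$\left(J{\left(-3 \right)} + 57 \left(75 + 3\right)\right) + q{\left(164 \right)} = \left(- \frac{62}{-3} + 57 \left(75 + 3\right)\right) - 46 = \left(\left(-62\right) \left(- \frac{1}{3}\right) + 57 \cdot 78\right) - 46 = \left(\frac{62}{3} + 4446\right) - 46 = \frac{13400}{3} - 46 = \frac{13262}{3}$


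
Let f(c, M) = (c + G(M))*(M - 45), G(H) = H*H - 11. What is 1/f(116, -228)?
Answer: -1/14220297 ≈ -7.0322e-8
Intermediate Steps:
G(H) = -11 + H**2 (G(H) = H**2 - 11 = -11 + H**2)
f(c, M) = (-45 + M)*(-11 + c + M**2) (f(c, M) = (c + (-11 + M**2))*(M - 45) = (-11 + c + M**2)*(-45 + M) = (-45 + M)*(-11 + c + M**2))
1/f(116, -228) = 1/(495 - 45*116 - 45*(-228)**2 - 228*116 - 228*(-11 + (-228)**2)) = 1/(495 - 5220 - 45*51984 - 26448 - 228*(-11 + 51984)) = 1/(495 - 5220 - 2339280 - 26448 - 228*51973) = 1/(495 - 5220 - 2339280 - 26448 - 11849844) = 1/(-14220297) = -1/14220297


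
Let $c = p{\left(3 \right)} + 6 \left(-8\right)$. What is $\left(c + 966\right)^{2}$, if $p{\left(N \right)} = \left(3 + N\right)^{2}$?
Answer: $910116$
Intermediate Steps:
$c = -12$ ($c = \left(3 + 3\right)^{2} + 6 \left(-8\right) = 6^{2} - 48 = 36 - 48 = -12$)
$\left(c + 966\right)^{2} = \left(-12 + 966\right)^{2} = 954^{2} = 910116$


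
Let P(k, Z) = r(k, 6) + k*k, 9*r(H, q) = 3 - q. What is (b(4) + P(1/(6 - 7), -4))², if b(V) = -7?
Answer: 361/9 ≈ 40.111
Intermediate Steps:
r(H, q) = ⅓ - q/9 (r(H, q) = (3 - q)/9 = ⅓ - q/9)
P(k, Z) = -⅓ + k² (P(k, Z) = (⅓ - ⅑*6) + k*k = (⅓ - ⅔) + k² = -⅓ + k²)
(b(4) + P(1/(6 - 7), -4))² = (-7 + (-⅓ + (1/(6 - 7))²))² = (-7 + (-⅓ + (1/(-1))²))² = (-7 + (-⅓ + (-1)²))² = (-7 + (-⅓ + 1))² = (-7 + ⅔)² = (-19/3)² = 361/9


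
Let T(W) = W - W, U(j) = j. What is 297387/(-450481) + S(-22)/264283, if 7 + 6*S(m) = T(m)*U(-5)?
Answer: -471569124493/714326820738 ≈ -0.66016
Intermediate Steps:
T(W) = 0
S(m) = -7/6 (S(m) = -7/6 + (0*(-5))/6 = -7/6 + (1/6)*0 = -7/6 + 0 = -7/6)
297387/(-450481) + S(-22)/264283 = 297387/(-450481) - 7/6/264283 = 297387*(-1/450481) - 7/6*1/264283 = -297387/450481 - 7/1585698 = -471569124493/714326820738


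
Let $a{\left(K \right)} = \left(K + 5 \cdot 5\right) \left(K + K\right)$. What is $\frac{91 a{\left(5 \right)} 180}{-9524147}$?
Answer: $- \frac{4914000}{9524147} \approx -0.51595$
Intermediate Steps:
$a{\left(K \right)} = 2 K \left(25 + K\right)$ ($a{\left(K \right)} = \left(K + 25\right) 2 K = \left(25 + K\right) 2 K = 2 K \left(25 + K\right)$)
$\frac{91 a{\left(5 \right)} 180}{-9524147} = \frac{91 \cdot 2 \cdot 5 \left(25 + 5\right) 180}{-9524147} = 91 \cdot 2 \cdot 5 \cdot 30 \cdot 180 \left(- \frac{1}{9524147}\right) = 91 \cdot 300 \cdot 180 \left(- \frac{1}{9524147}\right) = 27300 \cdot 180 \left(- \frac{1}{9524147}\right) = 4914000 \left(- \frac{1}{9524147}\right) = - \frac{4914000}{9524147}$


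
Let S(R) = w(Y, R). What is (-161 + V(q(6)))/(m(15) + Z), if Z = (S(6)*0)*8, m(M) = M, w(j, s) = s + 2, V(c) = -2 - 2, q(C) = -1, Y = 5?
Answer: -11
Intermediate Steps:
V(c) = -4
w(j, s) = 2 + s
S(R) = 2 + R
Z = 0 (Z = ((2 + 6)*0)*8 = (8*0)*8 = 0*8 = 0)
(-161 + V(q(6)))/(m(15) + Z) = (-161 - 4)/(15 + 0) = -165/15 = -165*1/15 = -11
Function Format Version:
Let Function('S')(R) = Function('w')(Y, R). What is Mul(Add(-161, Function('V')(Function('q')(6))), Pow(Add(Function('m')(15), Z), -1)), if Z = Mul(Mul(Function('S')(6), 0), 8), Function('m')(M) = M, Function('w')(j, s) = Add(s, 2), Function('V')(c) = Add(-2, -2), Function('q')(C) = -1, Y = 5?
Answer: -11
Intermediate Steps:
Function('V')(c) = -4
Function('w')(j, s) = Add(2, s)
Function('S')(R) = Add(2, R)
Z = 0 (Z = Mul(Mul(Add(2, 6), 0), 8) = Mul(Mul(8, 0), 8) = Mul(0, 8) = 0)
Mul(Add(-161, Function('V')(Function('q')(6))), Pow(Add(Function('m')(15), Z), -1)) = Mul(Add(-161, -4), Pow(Add(15, 0), -1)) = Mul(-165, Pow(15, -1)) = Mul(-165, Rational(1, 15)) = -11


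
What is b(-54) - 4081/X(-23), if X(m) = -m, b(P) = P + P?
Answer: -6565/23 ≈ -285.43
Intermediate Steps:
b(P) = 2*P
b(-54) - 4081/X(-23) = 2*(-54) - 4081/((-1*(-23))) = -108 - 4081/23 = -6565/23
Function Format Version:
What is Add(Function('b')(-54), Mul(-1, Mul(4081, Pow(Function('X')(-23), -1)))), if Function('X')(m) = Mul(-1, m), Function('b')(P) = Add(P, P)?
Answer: Rational(-6565, 23) ≈ -285.43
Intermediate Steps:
Function('b')(P) = Mul(2, P)
Add(Function('b')(-54), Mul(-1, Mul(4081, Pow(Function('X')(-23), -1)))) = Add(Mul(2, -54), Mul(-1, Mul(4081, Pow(Mul(-1, -23), -1)))) = Add(-108, Mul(-1, Mul(4081, Pow(23, -1)))) = Add(-108, Mul(-1, Mul(4081, Rational(1, 23)))) = Add(-108, Mul(-1, Rational(4081, 23))) = Add(-108, Rational(-4081, 23)) = Rational(-6565, 23)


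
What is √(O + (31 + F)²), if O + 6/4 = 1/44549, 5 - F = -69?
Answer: √87509543481890/89098 ≈ 104.99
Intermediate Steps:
F = 74 (F = 5 - 1*(-69) = 5 + 69 = 74)
O = -133645/89098 (O = -3/2 + 1/44549 = -133645/89098 ≈ -1.5000)
√(O + (31 + F)²) = √(-133645/89098 + (31 + 74)²) = √(-133645/89098 + 105²) = √(-133645/89098 + 11025) = √(982171805/89098) = √87509543481890/89098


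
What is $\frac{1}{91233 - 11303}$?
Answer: $\frac{1}{79930} \approx 1.2511 \cdot 10^{-5}$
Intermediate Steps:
$\frac{1}{91233 - 11303} = \frac{1}{79930}$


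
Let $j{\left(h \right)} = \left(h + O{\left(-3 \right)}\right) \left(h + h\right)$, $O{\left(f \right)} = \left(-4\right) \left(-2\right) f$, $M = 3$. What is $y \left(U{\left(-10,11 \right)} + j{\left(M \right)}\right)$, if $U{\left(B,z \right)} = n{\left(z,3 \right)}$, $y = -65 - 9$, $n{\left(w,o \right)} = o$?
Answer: $9102$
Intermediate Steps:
$y = -74$
$O{\left(f \right)} = 8 f$
$U{\left(B,z \right)} = 3$
$j{\left(h \right)} = 2 h \left(-24 + h\right)$ ($j{\left(h \right)} = \left(h + 8 \left(-3\right)\right) \left(h + h\right) = \left(h - 24\right) 2 h = \left(-24 + h\right) 2 h = 2 h \left(-24 + h\right)$)
$y \left(U{\left(-10,11 \right)} + j{\left(M \right)}\right) = - 74 \left(3 + 2 \cdot 3 \left(-24 + 3\right)\right) = - 74 \left(3 + 2 \cdot 3 \left(-21\right)\right) = - 74 \left(3 - 126\right) = \left(-74\right) \left(-123\right) = 9102$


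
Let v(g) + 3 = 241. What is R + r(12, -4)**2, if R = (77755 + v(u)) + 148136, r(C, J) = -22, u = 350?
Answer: 226613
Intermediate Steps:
v(g) = 238 (v(g) = -3 + 241 = 238)
R = 226129 (R = (77755 + 238) + 148136 = 77993 + 148136 = 226129)
R + r(12, -4)**2 = 226129 + (-22)**2 = 226129 + 484 = 226613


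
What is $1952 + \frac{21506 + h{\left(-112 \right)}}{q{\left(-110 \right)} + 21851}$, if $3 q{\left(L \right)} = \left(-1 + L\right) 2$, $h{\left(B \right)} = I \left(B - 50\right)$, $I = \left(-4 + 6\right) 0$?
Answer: $\frac{42530210}{21777} \approx 1953.0$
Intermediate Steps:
$I = 0$ ($I = 2 \cdot 0 = 0$)
$h{\left(B \right)} = 0$ ($h{\left(B \right)} = 0 \left(B - 50\right) = 0 \left(-50 + B\right) = 0$)
$q{\left(L \right)} = - \frac{2}{3} + \frac{2 L}{3}$ ($q{\left(L \right)} = \frac{\left(-1 + L\right) 2}{3} = \frac{-2 + 2 L}{3} = - \frac{2}{3} + \frac{2 L}{3}$)
$1952 + \frac{21506 + h{\left(-112 \right)}}{q{\left(-110 \right)} + 21851} = 1952 + \frac{21506 + 0}{\left(- \frac{2}{3} + \frac{2}{3} \left(-110\right)\right) + 21851} = 1952 + \frac{21506}{\left(- \frac{2}{3} - \frac{220}{3}\right) + 21851} = 1952 + \frac{21506}{-74 + 21851} = 1952 + \frac{21506}{21777} = \frac{42530210}{21777}$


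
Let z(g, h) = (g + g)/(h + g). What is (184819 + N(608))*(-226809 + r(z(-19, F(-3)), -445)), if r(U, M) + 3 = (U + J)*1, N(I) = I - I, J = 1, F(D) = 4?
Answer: -628777710013/15 ≈ -4.1919e+10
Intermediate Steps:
z(g, h) = 2*g/(g + h) (z(g, h) = (2*g)/(g + h) = 2*g/(g + h))
N(I) = 0
r(U, M) = -2 + U (r(U, M) = -3 + (U + 1)*1 = -3 + (1 + U)*1 = -3 + (1 + U) = -2 + U)
(184819 + N(608))*(-226809 + r(z(-19, F(-3)), -445)) = (184819 + 0)*(-226809 + (-2 + 2*(-19)/(-19 + 4))) = 184819*(-226809 + (-2 + 2*(-19)/(-15))) = 184819*(-226809 + (-2 + 2*(-19)*(-1/15))) = 184819*(-226809 + (-2 + 38/15)) = 184819*(-226809 + 8/15) = 184819*(-3402127/15) = -628777710013/15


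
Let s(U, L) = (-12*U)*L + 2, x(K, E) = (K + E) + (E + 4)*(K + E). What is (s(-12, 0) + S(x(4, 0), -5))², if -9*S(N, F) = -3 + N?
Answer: 1/81 ≈ 0.012346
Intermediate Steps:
x(K, E) = E + K + (4 + E)*(E + K) (x(K, E) = (E + K) + (4 + E)*(E + K) = E + K + (4 + E)*(E + K))
S(N, F) = ⅓ - N/9 (S(N, F) = -(-3 + N)/9 = ⅓ - N/9)
s(U, L) = 2 - 12*L*U (s(U, L) = -12*L*U + 2 = 2 - 12*L*U)
(s(-12, 0) + S(x(4, 0), -5))² = ((2 - 12*0*(-12)) + (⅓ - (0² + 5*0 + 5*4 + 0*4)/9))² = ((2 + 0) + (⅓ - (0 + 0 + 20 + 0)/9))² = (2 + (⅓ - ⅑*20))² = (2 + (⅓ - 20/9))² = (2 - 17/9)² = (⅑)² = 1/81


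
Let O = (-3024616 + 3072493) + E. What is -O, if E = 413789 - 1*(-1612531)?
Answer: -2074197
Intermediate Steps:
E = 2026320 (E = 413789 + 1612531 = 2026320)
O = 2074197 (O = (-3024616 + 3072493) + 2026320 = 47877 + 2026320 = 2074197)
-O = -1*2074197 = -2074197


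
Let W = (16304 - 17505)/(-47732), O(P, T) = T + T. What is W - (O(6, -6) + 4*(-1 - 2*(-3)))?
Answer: -380655/47732 ≈ -7.9748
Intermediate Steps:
O(P, T) = 2*T
W = 1201/47732 (W = -1201*(-1/47732) = 1201/47732 ≈ 0.025161)
W - (O(6, -6) + 4*(-1 - 2*(-3))) = 1201/47732 - (2*(-6) + 4*(-1 - 2*(-3))) = 1201/47732 - (-12 + 4*(-1 + 6)) = 1201/47732 - (-12 + 4*5) = 1201/47732 - (-12 + 20) = 1201/47732 - 1*8 = 1201/47732 - 8 = -380655/47732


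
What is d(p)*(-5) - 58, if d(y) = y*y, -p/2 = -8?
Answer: -1338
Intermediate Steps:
p = 16 (p = -2*(-8) = 16)
d(y) = y**2
d(p)*(-5) - 58 = 16**2*(-5) - 58 = 256*(-5) - 58 = -1280 - 58 = -1338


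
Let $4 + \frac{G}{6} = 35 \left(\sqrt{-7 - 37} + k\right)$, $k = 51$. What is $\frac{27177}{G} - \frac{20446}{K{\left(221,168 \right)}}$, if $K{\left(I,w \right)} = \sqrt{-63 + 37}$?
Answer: $\frac{- 117767 i + 36414326 \sqrt{26} + 1431220 i \sqrt{286}}{26 \left(- 1781 i + 70 \sqrt{11}\right)} \approx 2.5007 + 4009.5 i$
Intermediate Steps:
$K{\left(I,w \right)} = i \sqrt{26}$ ($K{\left(I,w \right)} = \sqrt{-26} = i \sqrt{26}$)
$G = 10686 + 420 i \sqrt{11}$ ($G = -24 + 6 \cdot 35 \left(\sqrt{-7 - 37} + 51\right) = -24 + 6 \cdot 35 \left(\sqrt{-44} + 51\right) = -24 + 6 \cdot 35 \left(2 i \sqrt{11} + 51\right) = -24 + 6 \cdot 35 \left(51 + 2 i \sqrt{11}\right) = -24 + 6 \left(1785 + 70 i \sqrt{11}\right) = -24 + \left(10710 + 420 i \sqrt{11}\right) = 10686 + 420 i \sqrt{11} \approx 10686.0 + 1393.0 i$)
$\frac{27177}{G} - \frac{20446}{K{\left(221,168 \right)}} = \frac{27177}{10686 + 420 i \sqrt{11}} - \frac{20446}{i \sqrt{26}} = \frac{27177}{10686 + 420 i \sqrt{11}} - 20446 \left(- \frac{i \sqrt{26}}{26}\right) = \frac{27177}{10686 + 420 i \sqrt{11}} + \frac{10223 i \sqrt{26}}{13}$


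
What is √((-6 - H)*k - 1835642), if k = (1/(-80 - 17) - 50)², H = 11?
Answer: I*√17671602995/97 ≈ 1370.5*I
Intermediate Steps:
k = 23532201/9409 (k = (1/(-97) - 50)² = (-1/97 - 50)² = (-4851/97)² = 23532201/9409 ≈ 2501.0)
√((-6 - H)*k - 1835642) = √((-6 - 1*11)*(23532201/9409) - 1835642) = √((-6 - 11)*(23532201/9409) - 1835642) = √(-17*23532201/9409 - 1835642) = √(-400047417/9409 - 1835642) = √(-17671602995/9409) = I*√17671602995/97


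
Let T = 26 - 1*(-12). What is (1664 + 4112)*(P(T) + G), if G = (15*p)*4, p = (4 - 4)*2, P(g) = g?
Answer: 219488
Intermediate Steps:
T = 38 (T = 26 + 12 = 38)
p = 0 (p = 0*2 = 0)
G = 0 (G = (15*0)*4 = 0*4 = 0)
(1664 + 4112)*(P(T) + G) = (1664 + 4112)*(38 + 0) = 5776*38 = 219488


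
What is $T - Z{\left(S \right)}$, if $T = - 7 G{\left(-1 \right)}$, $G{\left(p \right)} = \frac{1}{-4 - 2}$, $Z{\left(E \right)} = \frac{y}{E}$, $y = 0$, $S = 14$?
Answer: $\frac{7}{6} \approx 1.1667$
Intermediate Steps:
$Z{\left(E \right)} = 0$ ($Z{\left(E \right)} = \frac{0}{E} = 0$)
$G{\left(p \right)} = - \frac{1}{6}$ ($G{\left(p \right)} = \frac{1}{-6} = - \frac{1}{6}$)
$T = \frac{7}{6}$ ($T = \left(-7\right) \left(- \frac{1}{6}\right) = \frac{7}{6} \approx 1.1667$)
$T - Z{\left(S \right)} = \frac{7}{6} - 0 = \frac{7}{6} + 0 = \frac{7}{6}$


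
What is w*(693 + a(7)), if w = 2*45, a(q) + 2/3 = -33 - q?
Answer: 58710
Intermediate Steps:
a(q) = -101/3 - q (a(q) = -2/3 + (-33 - q) = -101/3 - q)
w = 90
w*(693 + a(7)) = 90*(693 + (-101/3 - 1*7)) = 90*(693 + (-101/3 - 7)) = 90*(693 - 122/3) = 90*(1957/3) = 58710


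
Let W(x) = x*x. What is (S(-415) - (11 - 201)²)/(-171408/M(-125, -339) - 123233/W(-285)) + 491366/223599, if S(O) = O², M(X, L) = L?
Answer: 281641044527043061/1034580559249329 ≈ 272.23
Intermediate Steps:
W(x) = x²
(S(-415) - (11 - 201)²)/(-171408/M(-125, -339) - 123233/W(-285)) + 491366/223599 = ((-415)² - (11 - 201)²)/(-171408/(-339) - 123233/((-285)²)) + 491366/223599 = (172225 - 1*(-190)²)/(-171408*(-1/339) - 123233/81225) + 491366*(1/223599) = (172225 - 1*36100)/(57136/113 - 123233*1/81225) + 491366/223599 = (172225 - 36100)/(57136/113 - 123233/81225) + 491366/223599 = 136125/(4626946271/9178425) + 491366/223599 = 136125*(9178425/4626946271) + 491366/223599 = 1249413103125/4626946271 + 491366/223599 = 281641044527043061/1034580559249329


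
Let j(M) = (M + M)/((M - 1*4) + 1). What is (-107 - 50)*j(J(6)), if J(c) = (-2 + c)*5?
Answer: -6280/17 ≈ -369.41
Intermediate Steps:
J(c) = -10 + 5*c
j(M) = 2*M/(-3 + M) (j(M) = (2*M)/((M - 4) + 1) = (2*M)/((-4 + M) + 1) = (2*M)/(-3 + M) = 2*M/(-3 + M))
(-107 - 50)*j(J(6)) = (-107 - 50)*(2*(-10 + 5*6)/(-3 + (-10 + 5*6))) = -314*(-10 + 30)/(-3 + (-10 + 30)) = -314*20/(-3 + 20) = -314*20/17 = -157*40/17 = -6280/17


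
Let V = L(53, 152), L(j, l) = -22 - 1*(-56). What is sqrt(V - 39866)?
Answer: 2*I*sqrt(9958) ≈ 199.58*I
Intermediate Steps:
L(j, l) = 34 (L(j, l) = -22 + 56 = 34)
V = 34
sqrt(V - 39866) = sqrt(34 - 39866) = sqrt(-39832) = 2*I*sqrt(9958)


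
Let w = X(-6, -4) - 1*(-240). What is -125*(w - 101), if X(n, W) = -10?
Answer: -16125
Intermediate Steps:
w = 230 (w = -10 - 1*(-240) = -10 + 240 = 230)
-125*(w - 101) = -125*(230 - 101) = -125*129 = -16125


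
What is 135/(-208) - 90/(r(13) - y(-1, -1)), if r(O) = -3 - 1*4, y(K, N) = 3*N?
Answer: 4545/208 ≈ 21.851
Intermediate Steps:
r(O) = -7 (r(O) = -3 - 4 = -7)
135/(-208) - 90/(r(13) - y(-1, -1)) = 135/(-208) - 90/(-7 - 3*(-1)) = 135*(-1/208) - 90/(-7 - 1*(-3)) = -135/208 - 90/(-7 + 3) = -135/208 - 90/(-4) = -135/208 - 90*(-¼) = -135/208 + 45/2 = 4545/208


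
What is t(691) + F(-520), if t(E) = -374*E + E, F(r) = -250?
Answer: -257993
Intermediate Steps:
t(E) = -373*E
t(691) + F(-520) = -373*691 - 250 = -257743 - 250 = -257993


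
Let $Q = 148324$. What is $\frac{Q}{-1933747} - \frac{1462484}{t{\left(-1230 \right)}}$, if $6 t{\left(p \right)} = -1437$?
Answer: $\frac{5656077047900}{926264813} \approx 6106.3$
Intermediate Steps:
$t{\left(p \right)} = - \frac{479}{2}$ ($t{\left(p \right)} = \frac{1}{6} \left(-1437\right) = - \frac{479}{2}$)
$\frac{Q}{-1933747} - \frac{1462484}{t{\left(-1230 \right)}} = \frac{148324}{-1933747} - \frac{1462484}{- \frac{479}{2}} = 148324 \left(- \frac{1}{1933747}\right) - - \frac{2924968}{479} = - \frac{148324}{1933747} + \frac{2924968}{479} = \frac{5656077047900}{926264813}$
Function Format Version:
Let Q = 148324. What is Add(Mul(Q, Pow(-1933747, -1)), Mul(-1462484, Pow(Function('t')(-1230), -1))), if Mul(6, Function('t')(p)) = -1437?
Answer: Rational(5656077047900, 926264813) ≈ 6106.3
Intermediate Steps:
Function('t')(p) = Rational(-479, 2) (Function('t')(p) = Mul(Rational(1, 6), -1437) = Rational(-479, 2))
Add(Mul(Q, Pow(-1933747, -1)), Mul(-1462484, Pow(Function('t')(-1230), -1))) = Add(Mul(148324, Pow(-1933747, -1)), Mul(-1462484, Pow(Rational(-479, 2), -1))) = Add(Mul(148324, Rational(-1, 1933747)), Mul(-1462484, Rational(-2, 479))) = Add(Rational(-148324, 1933747), Rational(2924968, 479)) = Rational(5656077047900, 926264813)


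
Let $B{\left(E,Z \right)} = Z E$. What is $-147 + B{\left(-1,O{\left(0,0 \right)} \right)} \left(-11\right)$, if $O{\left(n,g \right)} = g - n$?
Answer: $-147$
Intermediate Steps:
$B{\left(E,Z \right)} = E Z$
$-147 + B{\left(-1,O{\left(0,0 \right)} \right)} \left(-11\right) = -147 + - (0 - 0) \left(-11\right) = -147 + - (0 + 0) \left(-11\right) = -147 + \left(-1\right) 0 \left(-11\right) = -147 + 0 \left(-11\right) = -147 + 0 = -147$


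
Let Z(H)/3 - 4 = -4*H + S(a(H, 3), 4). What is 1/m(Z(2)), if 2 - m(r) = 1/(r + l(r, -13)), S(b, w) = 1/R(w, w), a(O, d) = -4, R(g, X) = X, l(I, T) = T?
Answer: 97/198 ≈ 0.48990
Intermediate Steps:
S(b, w) = 1/w
Z(H) = 51/4 - 12*H (Z(H) = 12 + 3*(-4*H + 1/4) = 12 + 3*(1/4 - 4*H) = 12 + (3/4 - 12*H) = 51/4 - 12*H)
m(r) = 2 - 1/(-13 + r) (m(r) = 2 - 1/(r - 13) = 2 - 1/(-13 + r))
1/m(Z(2)) = 1/((-27 + 2*(51/4 - 12*2))/(-13 + (51/4 - 12*2))) = 1/((-27 + 2*(51/4 - 24))/(-13 + (51/4 - 24))) = 1/((-27 + 2*(-45/4))/(-13 - 45/4)) = 1/((-27 - 45/2)/(-97/4)) = 1/(-4/97*(-99/2)) = 1/(198/97) = 97/198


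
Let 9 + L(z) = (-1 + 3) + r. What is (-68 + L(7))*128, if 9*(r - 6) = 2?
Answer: -79232/9 ≈ -8803.6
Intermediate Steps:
r = 56/9 (r = 6 + (1/9)*2 = 6 + 2/9 = 56/9 ≈ 6.2222)
L(z) = -7/9 (L(z) = -9 + ((-1 + 3) + 56/9) = -9 + (2 + 56/9) = -9 + 74/9 = -7/9)
(-68 + L(7))*128 = (-68 - 7/9)*128 = -619/9*128 = -79232/9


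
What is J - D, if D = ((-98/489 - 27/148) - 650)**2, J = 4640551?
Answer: 22090305108754535/5237706384 ≈ 4.2176e+6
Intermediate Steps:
D = 2215538489223049/5237706384 (D = ((-98*1/489 - 27*1/148) - 650)**2 = ((-98/489 - 27/148) - 650)**2 = (-27707/72372 - 650)**2 = (-47069507/72372)**2 = 2215538489223049/5237706384 ≈ 4.2300e+5)
J - D = 4640551 - 1*2215538489223049/5237706384 = 4640551 - 2215538489223049/5237706384 = 22090305108754535/5237706384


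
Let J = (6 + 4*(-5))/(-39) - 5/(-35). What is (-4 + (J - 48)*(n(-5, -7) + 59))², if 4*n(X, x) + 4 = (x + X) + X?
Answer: 7796788506529/1192464 ≈ 6.5384e+6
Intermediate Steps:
n(X, x) = -1 + X/2 + x/4 (n(X, x) = -1 + ((x + X) + X)/4 = -1 + ((X + x) + X)/4 = -1 + (x + 2*X)/4 = -1 + (X/2 + x/4) = -1 + X/2 + x/4)
J = 137/273 (J = (6 - 20)*(-1/39) - 5*(-1/35) = -14*(-1/39) + ⅐ = 14/39 + ⅐ = 137/273 ≈ 0.50183)
(-4 + (J - 48)*(n(-5, -7) + 59))² = (-4 + (137/273 - 48)*((-1 + (½)*(-5) + (¼)*(-7)) + 59))² = (-4 - 12967*((-1 - 5/2 - 7/4) + 59)/273)² = (-4 - 12967*(-21/4 + 59)/273)² = (-4 - 12967/273*215/4)² = (-4 - 2787905/1092)² = (-2792273/1092)² = 7796788506529/1192464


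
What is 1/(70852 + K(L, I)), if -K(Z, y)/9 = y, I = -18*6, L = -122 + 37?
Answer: 1/71824 ≈ 1.3923e-5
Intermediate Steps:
L = -85
I = -108
K(Z, y) = -9*y
1/(70852 + K(L, I)) = 1/(70852 - 9*(-108)) = 1/(70852 + 972) = 1/71824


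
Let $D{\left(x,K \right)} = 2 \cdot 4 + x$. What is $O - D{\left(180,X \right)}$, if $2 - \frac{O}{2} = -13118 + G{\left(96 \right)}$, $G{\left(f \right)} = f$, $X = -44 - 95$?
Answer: $25860$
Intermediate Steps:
$X = -139$ ($X = -44 - 95 = -139$)
$O = 26048$ ($O = 4 - 2 \left(-13118 + 96\right) = 4 - -26044 = 4 + 26044 = 26048$)
$D{\left(x,K \right)} = 8 + x$
$O - D{\left(180,X \right)} = 26048 - \left(8 + 180\right) = 26048 - 188 = 25860$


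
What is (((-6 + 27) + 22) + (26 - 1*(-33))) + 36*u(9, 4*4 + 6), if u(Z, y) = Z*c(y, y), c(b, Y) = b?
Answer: 7230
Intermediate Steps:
u(Z, y) = Z*y
(((-6 + 27) + 22) + (26 - 1*(-33))) + 36*u(9, 4*4 + 6) = (((-6 + 27) + 22) + (26 - 1*(-33))) + 36*(9*(4*4 + 6)) = ((21 + 22) + (26 + 33)) + 36*(9*(16 + 6)) = (43 + 59) + 36*(9*22) = 102 + 36*198 = 102 + 7128 = 7230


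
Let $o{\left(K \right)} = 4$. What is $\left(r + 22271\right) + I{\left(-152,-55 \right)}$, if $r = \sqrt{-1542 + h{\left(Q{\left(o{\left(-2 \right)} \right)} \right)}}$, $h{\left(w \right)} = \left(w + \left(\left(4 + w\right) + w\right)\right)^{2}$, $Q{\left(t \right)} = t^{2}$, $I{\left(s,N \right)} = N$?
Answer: $22216 + \sqrt{1162} \approx 22250.0$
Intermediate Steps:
$h{\left(w \right)} = \left(4 + 3 w\right)^{2}$ ($h{\left(w \right)} = \left(w + \left(4 + 2 w\right)\right)^{2} = \left(4 + 3 w\right)^{2}$)
$r = \sqrt{1162}$ ($r = \sqrt{-1542 + \left(4 + 3 \cdot 4^{2}\right)^{2}} = \sqrt{-1542 + \left(4 + 3 \cdot 16\right)^{2}} = \sqrt{-1542 + \left(4 + 48\right)^{2}} = \sqrt{-1542 + 52^{2}} = \sqrt{-1542 + 2704} = \sqrt{1162} \approx 34.088$)
$\left(r + 22271\right) + I{\left(-152,-55 \right)} = \left(\sqrt{1162} + 22271\right) - 55 = \left(22271 + \sqrt{1162}\right) - 55 = 22216 + \sqrt{1162}$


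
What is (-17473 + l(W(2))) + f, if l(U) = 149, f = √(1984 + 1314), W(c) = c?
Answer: -17324 + √3298 ≈ -17267.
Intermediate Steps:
f = √3298 ≈ 57.428
(-17473 + l(W(2))) + f = (-17473 + 149) + √3298 = -17324 + √3298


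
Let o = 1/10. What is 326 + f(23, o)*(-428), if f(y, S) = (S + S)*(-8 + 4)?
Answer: 3342/5 ≈ 668.40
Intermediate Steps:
o = ⅒ ≈ 0.10000
f(y, S) = -8*S (f(y, S) = (2*S)*(-4) = -8*S)
326 + f(23, o)*(-428) = 326 - 8*⅒*(-428) = 326 - ⅘*(-428) = 326 + 1712/5 = 3342/5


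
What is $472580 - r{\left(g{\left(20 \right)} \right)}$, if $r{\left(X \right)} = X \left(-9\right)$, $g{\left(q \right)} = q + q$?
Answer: $472940$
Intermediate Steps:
$g{\left(q \right)} = 2 q$
$r{\left(X \right)} = - 9 X$
$472580 - r{\left(g{\left(20 \right)} \right)} = 472580 - - 9 \cdot 2 \cdot 20 = 472580 - \left(-9\right) 40 = 472580 - -360 = 472580 + 360 = 472940$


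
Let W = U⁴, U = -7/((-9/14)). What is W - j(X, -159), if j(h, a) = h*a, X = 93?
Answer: 189254323/6561 ≈ 28845.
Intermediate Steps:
j(h, a) = a*h
U = 98/9 (U = -7/((-9*1/14)) = -7/(-9/14) = -7*(-14/9) = 98/9 ≈ 10.889)
W = 92236816/6561 (W = (98/9)⁴ = 92236816/6561 ≈ 14058.)
W - j(X, -159) = 92236816/6561 - (-159)*93 = 92236816/6561 - 1*(-14787) = 92236816/6561 + 14787 = 189254323/6561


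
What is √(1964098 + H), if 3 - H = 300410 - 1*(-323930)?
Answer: √1339761 ≈ 1157.5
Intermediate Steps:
H = -624337 (H = 3 - (300410 - 1*(-323930)) = 3 - (300410 + 323930) = 3 - 1*624340 = 3 - 624340 = -624337)
√(1964098 + H) = √(1964098 - 624337) = √1339761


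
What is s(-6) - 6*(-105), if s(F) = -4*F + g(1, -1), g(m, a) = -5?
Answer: 649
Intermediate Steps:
s(F) = -5 - 4*F (s(F) = -4*F - 5 = -5 - 4*F)
s(-6) - 6*(-105) = (-5 - 4*(-6)) - 6*(-105) = (-5 + 24) + 630 = 19 + 630 = 649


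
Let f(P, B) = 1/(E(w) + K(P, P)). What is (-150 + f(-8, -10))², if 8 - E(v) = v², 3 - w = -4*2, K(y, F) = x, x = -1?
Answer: 292444201/12996 ≈ 22503.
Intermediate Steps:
K(y, F) = -1
w = 11 (w = 3 - (-4)*2 = 3 - 1*(-8) = 3 + 8 = 11)
E(v) = 8 - v²
f(P, B) = -1/114 (f(P, B) = 1/((8 - 1*11²) - 1) = 1/((8 - 1*121) - 1) = 1/((8 - 121) - 1) = 1/(-113 - 1) = 1/(-114) = -1/114)
(-150 + f(-8, -10))² = (-150 - 1/114)² = (-17101/114)² = 292444201/12996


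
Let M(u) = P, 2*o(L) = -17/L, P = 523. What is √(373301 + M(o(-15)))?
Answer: 24*√649 ≈ 611.41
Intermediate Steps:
o(L) = -17/(2*L) (o(L) = (-17/L)/2 = -17/(2*L))
M(u) = 523
√(373301 + M(o(-15))) = √(373301 + 523) = √373824 = 24*√649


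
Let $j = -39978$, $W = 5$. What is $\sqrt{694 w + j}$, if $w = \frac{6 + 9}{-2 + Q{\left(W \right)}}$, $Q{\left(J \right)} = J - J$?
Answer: $i \sqrt{45183} \approx 212.56 i$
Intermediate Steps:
$Q{\left(J \right)} = 0$
$w = - \frac{15}{2}$ ($w = \frac{6 + 9}{-2 + 0} = \frac{15}{-2} = 15 \left(- \frac{1}{2}\right) = - \frac{15}{2} \approx -7.5$)
$\sqrt{694 w + j} = \sqrt{694 \left(- \frac{15}{2}\right) - 39978} = \sqrt{-5205 - 39978} = \sqrt{-45183} = i \sqrt{45183}$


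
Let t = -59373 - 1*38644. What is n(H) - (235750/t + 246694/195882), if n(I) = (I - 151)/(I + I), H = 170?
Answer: 3922223646283/3263960218980 ≈ 1.2017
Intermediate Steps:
t = -98017 (t = -59373 - 38644 = -98017)
n(I) = (-151 + I)/(2*I) (n(I) = (-151 + I)/((2*I)) = (-151 + I)*(1/(2*I)) = (-151 + I)/(2*I))
n(H) - (235750/t + 246694/195882) = (½)*(-151 + 170)/170 - (235750/(-98017) + 246694/195882) = (½)*(1/170)*19 - (235750*(-1/98017) + 246694*(1/195882)) = 19/340 - (-235750/98017 + 123347/97941) = 19/340 - 1*(-10999487851/9599882997) = 19/340 + 10999487851/9599882997 = 3922223646283/3263960218980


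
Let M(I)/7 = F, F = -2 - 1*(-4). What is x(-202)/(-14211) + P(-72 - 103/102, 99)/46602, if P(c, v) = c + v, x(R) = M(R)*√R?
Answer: 2651/4753404 - 14*I*√202/14211 ≈ 0.00055771 - 0.014002*I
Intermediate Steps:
F = 2 (F = -2 + 4 = 2)
M(I) = 14 (M(I) = 7*2 = 14)
x(R) = 14*√R
x(-202)/(-14211) + P(-72 - 103/102, 99)/46602 = (14*√(-202))/(-14211) + ((-72 - 103/102) + 99)/46602 = (14*(I*√202))*(-1/14211) + ((-72 - 103*1/102) + 99)*(1/46602) = (14*I*√202)*(-1/14211) + ((-72 - 103/102) + 99)*(1/46602) = -14*I*√202/14211 + (-7447/102 + 99)*(1/46602) = -14*I*√202/14211 + (2651/102)*(1/46602) = -14*I*√202/14211 + 2651/4753404 = 2651/4753404 - 14*I*√202/14211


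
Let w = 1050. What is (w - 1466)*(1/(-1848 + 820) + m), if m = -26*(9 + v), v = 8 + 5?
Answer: 61153768/257 ≈ 2.3795e+5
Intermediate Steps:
v = 13
m = -572 (m = -26*(9 + 13) = -26*22 = -572)
(w - 1466)*(1/(-1848 + 820) + m) = (1050 - 1466)*(1/(-1848 + 820) - 572) = -416*(1/(-1028) - 572) = -416*(-1/1028 - 572) = -416*(-588017/1028) = 61153768/257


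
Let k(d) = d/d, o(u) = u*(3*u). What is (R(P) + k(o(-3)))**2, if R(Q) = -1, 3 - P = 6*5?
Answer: 0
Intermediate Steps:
o(u) = 3*u**2
k(d) = 1
P = -27 (P = 3 - 6*5 = 3 - 1*30 = 3 - 30 = -27)
(R(P) + k(o(-3)))**2 = (-1 + 1)**2 = 0**2 = 0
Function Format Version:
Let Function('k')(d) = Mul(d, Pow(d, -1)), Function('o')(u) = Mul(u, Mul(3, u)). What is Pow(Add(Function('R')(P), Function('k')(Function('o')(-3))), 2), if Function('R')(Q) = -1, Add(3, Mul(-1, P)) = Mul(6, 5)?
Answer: 0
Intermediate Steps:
Function('o')(u) = Mul(3, Pow(u, 2))
Function('k')(d) = 1
P = -27 (P = Add(3, Mul(-1, Mul(6, 5))) = Add(3, Mul(-1, 30)) = Add(3, -30) = -27)
Pow(Add(Function('R')(P), Function('k')(Function('o')(-3))), 2) = Pow(Add(-1, 1), 2) = Pow(0, 2) = 0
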